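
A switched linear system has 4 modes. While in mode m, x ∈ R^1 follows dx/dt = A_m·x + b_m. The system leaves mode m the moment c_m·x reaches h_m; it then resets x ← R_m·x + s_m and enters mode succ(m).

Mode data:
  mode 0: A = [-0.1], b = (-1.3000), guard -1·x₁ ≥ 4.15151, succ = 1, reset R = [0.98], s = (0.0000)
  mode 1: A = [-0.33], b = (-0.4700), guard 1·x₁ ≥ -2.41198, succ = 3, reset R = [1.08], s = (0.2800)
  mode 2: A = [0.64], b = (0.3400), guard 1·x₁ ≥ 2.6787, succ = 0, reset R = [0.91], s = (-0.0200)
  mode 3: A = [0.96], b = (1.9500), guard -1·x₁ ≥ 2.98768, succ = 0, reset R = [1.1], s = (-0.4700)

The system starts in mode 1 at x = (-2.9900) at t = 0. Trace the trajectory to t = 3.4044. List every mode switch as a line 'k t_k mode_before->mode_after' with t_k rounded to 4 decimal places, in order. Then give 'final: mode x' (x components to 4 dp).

Mode 1: guard c·x = -2.4120 hit at Δt = 1.3961 (t = 1.3961), x⁻ = (-2.4120) → reset → x⁺ = (-2.3249), jump to mode 3
Mode 3: guard c·x = 2.9877 hit at Δt = 1.2299 (t = 2.6260), x⁻ = (-2.9877) → reset → x⁺ = (-3.7564), jump to mode 0
Mode 0: guard c·x = 4.1515 hit at Δt = 0.4368 (t = 3.0628), x⁻ = (-4.1515) → reset → x⁺ = (-4.0685), jump to mode 1
Mode 1: flow for 0.3416 to horizon, guard not reached → x = (-3.7866)

1 1.3961 1->3
2 2.6260 3->0
3 3.0628 0->1
final: 1 -3.7866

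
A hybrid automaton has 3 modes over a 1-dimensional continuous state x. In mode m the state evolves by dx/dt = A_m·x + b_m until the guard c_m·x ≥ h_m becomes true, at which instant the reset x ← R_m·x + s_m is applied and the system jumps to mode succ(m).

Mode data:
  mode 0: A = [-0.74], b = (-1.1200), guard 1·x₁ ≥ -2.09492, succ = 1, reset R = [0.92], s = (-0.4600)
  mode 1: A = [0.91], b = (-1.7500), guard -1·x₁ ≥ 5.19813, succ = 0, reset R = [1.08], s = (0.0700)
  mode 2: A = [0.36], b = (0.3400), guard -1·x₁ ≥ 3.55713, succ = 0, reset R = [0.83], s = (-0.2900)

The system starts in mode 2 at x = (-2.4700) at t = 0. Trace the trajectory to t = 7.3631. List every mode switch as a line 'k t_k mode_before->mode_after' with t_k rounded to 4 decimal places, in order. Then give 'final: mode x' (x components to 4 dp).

1 1.4945 2->0
2 2.9672 0->1
3 3.5189 1->0
4 6.1354 0->1
5 6.6871 1->0
final: 0 -3.9575

Mode 2: guard c·x = 3.5571 hit at Δt = 1.4945 (t = 1.4945), x⁻ = (-3.5571) → reset → x⁺ = (-3.2424), jump to mode 0
Mode 0: guard c·x = -2.0949 hit at Δt = 1.4727 (t = 2.9672), x⁻ = (-2.0949) → reset → x⁺ = (-2.3873), jump to mode 1
Mode 1: guard c·x = 5.1981 hit at Δt = 0.5517 (t = 3.5189), x⁻ = (-5.1981) → reset → x⁺ = (-5.5440), jump to mode 0
Mode 0: guard c·x = -2.0949 hit at Δt = 2.6165 (t = 6.1354), x⁻ = (-2.0949) → reset → x⁺ = (-2.3873), jump to mode 1
Mode 1: guard c·x = 5.1981 hit at Δt = 0.5517 (t = 6.6871), x⁻ = (-5.1981) → reset → x⁺ = (-5.5440), jump to mode 0
Mode 0: flow for 0.6760 to horizon, guard not reached → x = (-3.9575)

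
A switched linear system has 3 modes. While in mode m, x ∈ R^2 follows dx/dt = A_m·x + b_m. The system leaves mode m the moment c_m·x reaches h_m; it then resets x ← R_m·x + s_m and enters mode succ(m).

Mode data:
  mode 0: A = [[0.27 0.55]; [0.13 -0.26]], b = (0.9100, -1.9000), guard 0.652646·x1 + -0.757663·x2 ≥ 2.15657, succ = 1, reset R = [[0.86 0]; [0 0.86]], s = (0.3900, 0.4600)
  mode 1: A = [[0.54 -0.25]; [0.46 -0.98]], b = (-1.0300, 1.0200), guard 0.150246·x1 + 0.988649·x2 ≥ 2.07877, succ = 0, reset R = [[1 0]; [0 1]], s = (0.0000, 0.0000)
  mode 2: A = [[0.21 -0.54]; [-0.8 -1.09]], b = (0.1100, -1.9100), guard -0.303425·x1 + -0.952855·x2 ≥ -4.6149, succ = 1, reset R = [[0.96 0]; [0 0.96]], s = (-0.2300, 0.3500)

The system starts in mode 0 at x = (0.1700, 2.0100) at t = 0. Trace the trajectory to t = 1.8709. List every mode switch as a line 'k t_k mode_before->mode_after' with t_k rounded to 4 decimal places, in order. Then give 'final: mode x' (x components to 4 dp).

1 1.4609 0->1
final: 1 2.6620 0.6567

Mode 0: guard c·x = 2.1566 hit at Δt = 1.4609 (t = 1.4609), x⁻ = (2.4964, -0.6960) → reset → x⁺ = (2.5369, -0.1386), jump to mode 1
Mode 1: flow for 0.4100 to horizon, guard not reached → x = (2.6620, 0.6567)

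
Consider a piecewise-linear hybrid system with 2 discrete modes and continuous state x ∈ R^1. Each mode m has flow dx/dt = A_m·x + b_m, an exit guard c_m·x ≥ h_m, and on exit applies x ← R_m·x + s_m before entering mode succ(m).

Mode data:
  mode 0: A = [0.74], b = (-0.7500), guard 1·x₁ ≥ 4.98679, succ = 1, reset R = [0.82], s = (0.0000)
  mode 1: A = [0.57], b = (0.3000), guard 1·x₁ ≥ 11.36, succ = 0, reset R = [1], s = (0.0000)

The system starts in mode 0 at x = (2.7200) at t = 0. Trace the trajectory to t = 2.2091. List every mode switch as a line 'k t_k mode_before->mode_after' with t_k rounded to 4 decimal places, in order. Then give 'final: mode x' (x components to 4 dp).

1 1.1421 0->1
final: 1 7.9528

Mode 0: guard c·x = 4.9868 hit at Δt = 1.1421 (t = 1.1421), x⁻ = (4.9868) → reset → x⁺ = (4.0892), jump to mode 1
Mode 1: flow for 1.0670 to horizon, guard not reached → x = (7.9528)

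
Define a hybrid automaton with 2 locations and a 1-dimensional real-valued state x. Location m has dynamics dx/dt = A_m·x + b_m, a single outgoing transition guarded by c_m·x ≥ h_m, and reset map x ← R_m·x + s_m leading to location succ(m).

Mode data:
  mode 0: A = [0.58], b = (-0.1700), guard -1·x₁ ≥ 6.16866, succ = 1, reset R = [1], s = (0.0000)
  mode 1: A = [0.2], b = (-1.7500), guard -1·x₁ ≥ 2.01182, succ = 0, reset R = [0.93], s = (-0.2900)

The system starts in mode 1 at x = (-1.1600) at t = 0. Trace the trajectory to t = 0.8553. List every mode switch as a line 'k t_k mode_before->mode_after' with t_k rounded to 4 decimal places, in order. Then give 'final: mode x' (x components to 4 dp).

1 0.4123 1->0
final: 0 -2.8800

Mode 1: guard c·x = 2.0118 hit at Δt = 0.4123 (t = 0.4123), x⁻ = (-2.0118) → reset → x⁺ = (-2.1610), jump to mode 0
Mode 0: flow for 0.4430 to horizon, guard not reached → x = (-2.8800)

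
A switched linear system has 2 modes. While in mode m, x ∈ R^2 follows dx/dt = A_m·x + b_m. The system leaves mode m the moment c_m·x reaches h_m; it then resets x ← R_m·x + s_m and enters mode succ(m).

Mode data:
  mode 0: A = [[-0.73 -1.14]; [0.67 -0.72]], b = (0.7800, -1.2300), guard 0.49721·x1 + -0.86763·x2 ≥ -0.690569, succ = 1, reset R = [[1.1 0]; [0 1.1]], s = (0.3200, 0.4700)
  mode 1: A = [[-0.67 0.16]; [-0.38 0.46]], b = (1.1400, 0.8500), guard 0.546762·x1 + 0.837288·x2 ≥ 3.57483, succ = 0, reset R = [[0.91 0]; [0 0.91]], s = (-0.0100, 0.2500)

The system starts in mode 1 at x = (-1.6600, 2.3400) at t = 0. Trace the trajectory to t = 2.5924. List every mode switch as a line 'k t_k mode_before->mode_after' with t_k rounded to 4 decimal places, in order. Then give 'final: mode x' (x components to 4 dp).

1 0.7321 1->0
2 1.9087 0->1
final: 1 0.2884 1.7789

Mode 1: guard c·x = 3.5748 hit at Δt = 0.7321 (t = 0.7321), x⁻ = (-0.0438, 4.2981) → reset → x⁺ = (-0.0498, 4.1613), jump to mode 0
Mode 0: guard c·x = -0.6906 hit at Δt = 1.1766 (t = 1.9087), x⁻ = (-0.9392, 0.2577) → reset → x⁺ = (-0.7131, 0.7535), jump to mode 1
Mode 1: flow for 0.6837 to horizon, guard not reached → x = (0.2884, 1.7789)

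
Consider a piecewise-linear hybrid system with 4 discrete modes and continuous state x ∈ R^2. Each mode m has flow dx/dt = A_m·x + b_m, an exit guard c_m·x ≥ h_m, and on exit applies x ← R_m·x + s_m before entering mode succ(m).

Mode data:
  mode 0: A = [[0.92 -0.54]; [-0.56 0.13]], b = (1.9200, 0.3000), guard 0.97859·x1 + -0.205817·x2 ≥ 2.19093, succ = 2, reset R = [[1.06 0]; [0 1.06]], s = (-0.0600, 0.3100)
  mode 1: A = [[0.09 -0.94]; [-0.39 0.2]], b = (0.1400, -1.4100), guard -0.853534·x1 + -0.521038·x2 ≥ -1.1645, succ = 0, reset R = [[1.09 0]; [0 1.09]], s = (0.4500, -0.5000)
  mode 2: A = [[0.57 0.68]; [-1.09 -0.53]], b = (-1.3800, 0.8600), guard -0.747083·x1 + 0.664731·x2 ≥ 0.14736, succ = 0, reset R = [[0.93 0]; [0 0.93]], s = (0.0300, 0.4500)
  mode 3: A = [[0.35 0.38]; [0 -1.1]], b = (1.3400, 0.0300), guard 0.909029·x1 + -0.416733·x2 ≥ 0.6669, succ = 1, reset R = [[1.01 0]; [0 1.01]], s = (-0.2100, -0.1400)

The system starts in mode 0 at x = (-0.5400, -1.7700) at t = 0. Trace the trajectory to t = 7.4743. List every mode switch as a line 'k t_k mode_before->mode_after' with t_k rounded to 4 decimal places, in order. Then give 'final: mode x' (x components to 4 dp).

1 0.7090 0->2
2 2.0364 2->0
3 3.2321 0->2
4 5.6958 2->0
5 6.7882 0->2
final: 2 2.2296 -0.6650

Mode 0: guard c·x = 2.1909 hit at Δt = 0.7090 (t = 0.7090), x⁻ = (1.8341, -1.9247) → reset → x⁺ = (1.8841, -1.7301), jump to mode 2
Mode 2: guard c·x = 0.1474 hit at Δt = 1.3274 (t = 2.0364), x⁻ = (-0.7046, -0.5702) → reset → x⁺ = (-0.6253, -0.0803), jump to mode 0
Mode 0: guard c·x = 2.1909 hit at Δt = 1.1958 (t = 3.2321), x⁻ = (2.2229, -0.0759) → reset → x⁺ = (2.2963, 0.2296), jump to mode 2
Mode 2: guard c·x = 0.1474 hit at Δt = 2.4637 (t = 5.6958), x⁻ = (-0.4510, -0.2852) → reset → x⁺ = (-0.3895, 0.1847), jump to mode 0
Mode 0: guard c·x = 2.1909 hit at Δt = 1.0924 (t = 6.7882), x⁻ = (2.2628, 0.1136) → reset → x⁺ = (2.3385, 0.4304), jump to mode 2
Mode 2: flow for 0.6861 to horizon, guard not reached → x = (2.2296, -0.6650)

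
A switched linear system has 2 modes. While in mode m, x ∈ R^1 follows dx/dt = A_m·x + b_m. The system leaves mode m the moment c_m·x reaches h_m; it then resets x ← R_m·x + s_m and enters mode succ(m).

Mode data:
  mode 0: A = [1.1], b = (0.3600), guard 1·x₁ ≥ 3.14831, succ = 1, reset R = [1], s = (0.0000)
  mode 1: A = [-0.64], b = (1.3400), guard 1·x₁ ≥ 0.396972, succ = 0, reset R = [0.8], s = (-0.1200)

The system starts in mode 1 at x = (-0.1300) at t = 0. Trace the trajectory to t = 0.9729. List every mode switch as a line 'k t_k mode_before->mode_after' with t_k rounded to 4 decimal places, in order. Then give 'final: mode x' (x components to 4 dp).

Mode 1: guard c·x = 0.3970 hit at Δt = 0.4226 (t = 0.4226), x⁻ = (0.3970) → reset → x⁺ = (0.1976), jump to mode 0
Mode 0: flow for 0.5503 to horizon, guard not reached → x = (0.6342)

1 0.4226 1->0
final: 0 0.6342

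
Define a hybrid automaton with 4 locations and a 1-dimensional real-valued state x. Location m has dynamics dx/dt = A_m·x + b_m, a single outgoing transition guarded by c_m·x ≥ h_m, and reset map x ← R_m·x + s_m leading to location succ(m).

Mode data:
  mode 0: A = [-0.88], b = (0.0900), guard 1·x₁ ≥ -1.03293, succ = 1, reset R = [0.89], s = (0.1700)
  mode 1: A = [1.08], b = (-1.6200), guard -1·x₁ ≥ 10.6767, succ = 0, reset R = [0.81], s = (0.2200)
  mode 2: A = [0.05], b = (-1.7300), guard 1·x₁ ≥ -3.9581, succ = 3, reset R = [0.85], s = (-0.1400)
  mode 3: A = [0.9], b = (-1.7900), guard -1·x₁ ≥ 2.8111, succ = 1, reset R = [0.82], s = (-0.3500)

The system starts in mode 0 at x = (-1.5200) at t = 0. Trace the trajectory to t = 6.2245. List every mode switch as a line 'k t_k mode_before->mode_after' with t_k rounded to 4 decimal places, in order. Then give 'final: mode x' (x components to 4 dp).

Mode 0: guard c·x = -1.0329 hit at Δt = 0.4057 (t = 0.4057), x⁻ = (-1.0329) → reset → x⁺ = (-0.7493), jump to mode 1
Mode 1: guard c·x = 10.6767 hit at Δt = 1.5638 (t = 1.9695), x⁻ = (-10.6767) → reset → x⁺ = (-8.4281), jump to mode 0
Mode 0: guard c·x = -1.0329 hit at Δt = 2.2918 (t = 4.2613), x⁻ = (-1.0329) → reset → x⁺ = (-0.7493), jump to mode 1
Mode 1: guard c·x = 10.6767 hit at Δt = 1.5638 (t = 5.8251), x⁻ = (-10.6767) → reset → x⁺ = (-8.4281), jump to mode 0
Mode 0: flow for 0.3994 to horizon, guard not reached → x = (-5.9004)

1 0.4057 0->1
2 1.9695 1->0
3 4.2613 0->1
4 5.8251 1->0
final: 0 -5.9004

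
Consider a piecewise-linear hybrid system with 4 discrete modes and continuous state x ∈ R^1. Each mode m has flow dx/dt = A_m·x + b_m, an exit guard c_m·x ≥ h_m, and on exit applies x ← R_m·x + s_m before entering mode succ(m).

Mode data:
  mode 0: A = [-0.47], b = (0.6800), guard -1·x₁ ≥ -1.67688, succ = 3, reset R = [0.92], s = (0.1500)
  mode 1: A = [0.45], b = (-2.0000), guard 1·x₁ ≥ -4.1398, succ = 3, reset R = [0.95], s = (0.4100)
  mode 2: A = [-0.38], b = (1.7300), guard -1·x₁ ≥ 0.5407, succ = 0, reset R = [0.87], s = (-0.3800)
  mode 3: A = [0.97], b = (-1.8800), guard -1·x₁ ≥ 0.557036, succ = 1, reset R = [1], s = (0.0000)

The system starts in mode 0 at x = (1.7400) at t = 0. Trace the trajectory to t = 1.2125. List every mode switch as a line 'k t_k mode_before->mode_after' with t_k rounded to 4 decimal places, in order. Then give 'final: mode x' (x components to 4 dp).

1 0.5158 0->3
final: 3 1.4558

Mode 0: guard c·x = -1.6769 hit at Δt = 0.5158 (t = 0.5158), x⁻ = (1.6769) → reset → x⁺ = (1.6927), jump to mode 3
Mode 3: flow for 0.6967 to horizon, guard not reached → x = (1.4558)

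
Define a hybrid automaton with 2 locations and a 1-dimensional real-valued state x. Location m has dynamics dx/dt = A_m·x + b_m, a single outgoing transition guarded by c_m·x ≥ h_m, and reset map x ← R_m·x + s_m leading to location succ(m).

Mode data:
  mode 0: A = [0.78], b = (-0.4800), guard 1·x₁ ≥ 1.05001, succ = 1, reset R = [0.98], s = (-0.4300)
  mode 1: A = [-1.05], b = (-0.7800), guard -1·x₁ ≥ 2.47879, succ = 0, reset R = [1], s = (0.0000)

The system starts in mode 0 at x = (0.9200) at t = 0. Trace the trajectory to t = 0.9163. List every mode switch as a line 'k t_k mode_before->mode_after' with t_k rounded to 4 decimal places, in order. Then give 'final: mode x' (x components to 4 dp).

Mode 0: guard c·x = 1.0500 hit at Δt = 0.4557 (t = 0.4557), x⁻ = (1.0500) → reset → x⁺ = (0.5990), jump to mode 1
Mode 1: flow for 0.4606 to horizon, guard not reached → x = (0.0844)

1 0.4557 0->1
final: 1 0.0844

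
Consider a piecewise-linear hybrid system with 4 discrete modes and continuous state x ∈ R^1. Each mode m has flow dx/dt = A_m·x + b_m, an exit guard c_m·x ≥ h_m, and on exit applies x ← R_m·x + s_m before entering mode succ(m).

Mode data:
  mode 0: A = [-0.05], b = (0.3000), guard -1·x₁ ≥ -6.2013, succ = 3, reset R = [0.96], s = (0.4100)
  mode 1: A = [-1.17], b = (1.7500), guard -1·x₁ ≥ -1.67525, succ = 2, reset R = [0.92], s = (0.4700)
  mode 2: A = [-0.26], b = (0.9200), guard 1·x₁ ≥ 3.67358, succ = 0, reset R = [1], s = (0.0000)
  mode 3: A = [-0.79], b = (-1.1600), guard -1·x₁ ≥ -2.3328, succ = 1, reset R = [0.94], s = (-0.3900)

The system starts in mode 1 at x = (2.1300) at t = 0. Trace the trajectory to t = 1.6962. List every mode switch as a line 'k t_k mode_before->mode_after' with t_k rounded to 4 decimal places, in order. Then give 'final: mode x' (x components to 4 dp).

Mode 1: guard c·x = -1.6752 hit at Δt = 1.0788 (t = 1.0788), x⁻ = (1.6752) → reset → x⁺ = (2.0112), jump to mode 2
Mode 2: flow for 0.6174 to horizon, guard not reached → x = (2.2377)

1 1.0788 1->2
final: 2 2.2377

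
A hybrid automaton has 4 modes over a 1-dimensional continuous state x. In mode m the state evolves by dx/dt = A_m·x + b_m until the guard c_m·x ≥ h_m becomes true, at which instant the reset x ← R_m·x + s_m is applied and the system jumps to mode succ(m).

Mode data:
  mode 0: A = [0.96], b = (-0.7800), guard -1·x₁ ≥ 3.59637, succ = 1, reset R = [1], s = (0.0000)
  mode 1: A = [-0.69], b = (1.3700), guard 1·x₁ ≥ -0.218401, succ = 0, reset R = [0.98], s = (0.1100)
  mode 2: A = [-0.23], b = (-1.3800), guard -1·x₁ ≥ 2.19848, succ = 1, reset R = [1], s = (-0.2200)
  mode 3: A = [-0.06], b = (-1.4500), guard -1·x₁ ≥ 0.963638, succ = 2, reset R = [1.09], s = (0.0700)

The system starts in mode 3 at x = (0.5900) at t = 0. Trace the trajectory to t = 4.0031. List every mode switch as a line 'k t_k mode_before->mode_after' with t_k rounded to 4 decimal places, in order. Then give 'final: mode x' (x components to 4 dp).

Mode 3: guard c·x = 0.9636 hit at Δt = 1.0802 (t = 1.0802), x⁻ = (-0.9636) → reset → x⁺ = (-0.9804), jump to mode 2
Mode 2: guard c·x = 2.1985 hit at Δt = 1.2085 (t = 2.2887), x⁻ = (-2.1985) → reset → x⁺ = (-2.4185), jump to mode 1
Mode 1: guard c·x = -0.2184 hit at Δt = 1.0033 (t = 3.2920), x⁻ = (-0.2184) → reset → x⁺ = (-0.1040), jump to mode 0
Mode 0: flow for 0.7111 to horizon, guard not reached → x = (-1.0014)

1 1.0802 3->2
2 2.2887 2->1
3 3.2920 1->0
final: 0 -1.0014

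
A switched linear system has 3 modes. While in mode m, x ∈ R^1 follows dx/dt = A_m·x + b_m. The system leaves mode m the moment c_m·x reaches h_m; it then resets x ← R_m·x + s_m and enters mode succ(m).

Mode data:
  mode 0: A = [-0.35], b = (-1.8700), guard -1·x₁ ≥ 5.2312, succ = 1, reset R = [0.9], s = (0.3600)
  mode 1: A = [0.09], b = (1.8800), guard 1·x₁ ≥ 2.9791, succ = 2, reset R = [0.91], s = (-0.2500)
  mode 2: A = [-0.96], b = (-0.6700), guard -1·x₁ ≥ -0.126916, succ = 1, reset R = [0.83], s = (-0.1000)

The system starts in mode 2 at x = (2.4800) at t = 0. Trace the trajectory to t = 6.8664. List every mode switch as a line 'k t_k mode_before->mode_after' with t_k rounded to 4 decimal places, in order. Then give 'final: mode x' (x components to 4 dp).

1 1.4050 2->1
2 2.8835 1->2
3 4.2823 2->1
4 5.7608 1->2
final: 2 0.3949

Mode 2: guard c·x = -0.1269 hit at Δt = 1.4050 (t = 1.4050), x⁻ = (0.1269) → reset → x⁺ = (0.0053), jump to mode 1
Mode 1: guard c·x = 2.9791 hit at Δt = 1.4785 (t = 2.8835), x⁻ = (2.9791) → reset → x⁺ = (2.4610), jump to mode 2
Mode 2: guard c·x = -0.1269 hit at Δt = 1.3987 (t = 4.2823), x⁻ = (0.1269) → reset → x⁺ = (0.0053), jump to mode 1
Mode 1: guard c·x = 2.9791 hit at Δt = 1.4785 (t = 5.7608), x⁻ = (2.9791) → reset → x⁺ = (2.4610), jump to mode 2
Mode 2: flow for 1.1056 to horizon, guard not reached → x = (0.3949)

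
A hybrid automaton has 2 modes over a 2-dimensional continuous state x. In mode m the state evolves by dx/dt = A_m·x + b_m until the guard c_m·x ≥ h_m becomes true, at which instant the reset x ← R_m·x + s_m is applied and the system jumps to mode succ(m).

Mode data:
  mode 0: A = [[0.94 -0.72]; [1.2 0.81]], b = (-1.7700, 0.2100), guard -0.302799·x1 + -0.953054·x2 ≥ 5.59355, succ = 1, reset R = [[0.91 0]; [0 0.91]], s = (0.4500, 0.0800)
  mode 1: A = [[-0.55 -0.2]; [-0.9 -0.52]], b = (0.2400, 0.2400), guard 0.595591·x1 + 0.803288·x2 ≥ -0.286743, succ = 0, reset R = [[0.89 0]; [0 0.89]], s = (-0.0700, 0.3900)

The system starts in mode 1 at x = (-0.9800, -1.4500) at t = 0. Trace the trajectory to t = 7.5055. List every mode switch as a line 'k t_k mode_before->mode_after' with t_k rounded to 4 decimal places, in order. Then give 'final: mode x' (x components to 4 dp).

1 1.1527 1->0
2 2.5210 0->1
3 4.1535 1->0
4 5.2660 0->1
5 6.6485 1->0
final: 0 -6.5498 -2.6419

Mode 1: guard c·x = -0.2867 hit at Δt = 1.1527 (t = 1.1527), x⁻ = (-0.2061, -0.2041) → reset → x⁺ = (-0.2535, 0.2083), jump to mode 0
Mode 0: guard c·x = 5.5935 hit at Δt = 1.3683 (t = 2.5210), x⁻ = (-4.4859, -4.4438) → reset → x⁺ = (-3.6322, -3.9639), jump to mode 1
Mode 1: guard c·x = -0.2867 hit at Δt = 1.6325 (t = 4.1535), x⁻ = (-1.0332, 0.4091) → reset → x⁺ = (-0.9896, 0.7541), jump to mode 0
Mode 0: guard c·x = 5.5935 hit at Δt = 1.1126 (t = 5.2660), x⁻ = (-5.7611, -4.0387) → reset → x⁺ = (-4.7926, -3.5952), jump to mode 1
Mode 1: guard c·x = -0.2867 hit at Δt = 1.3825 (t = 6.6485), x⁻ = (-1.9261, 1.0711) → reset → x⁺ = (-1.7843, 1.3433), jump to mode 0
Mode 0: flow for 0.8570 to horizon, guard not reached → x = (-6.5498, -2.6419)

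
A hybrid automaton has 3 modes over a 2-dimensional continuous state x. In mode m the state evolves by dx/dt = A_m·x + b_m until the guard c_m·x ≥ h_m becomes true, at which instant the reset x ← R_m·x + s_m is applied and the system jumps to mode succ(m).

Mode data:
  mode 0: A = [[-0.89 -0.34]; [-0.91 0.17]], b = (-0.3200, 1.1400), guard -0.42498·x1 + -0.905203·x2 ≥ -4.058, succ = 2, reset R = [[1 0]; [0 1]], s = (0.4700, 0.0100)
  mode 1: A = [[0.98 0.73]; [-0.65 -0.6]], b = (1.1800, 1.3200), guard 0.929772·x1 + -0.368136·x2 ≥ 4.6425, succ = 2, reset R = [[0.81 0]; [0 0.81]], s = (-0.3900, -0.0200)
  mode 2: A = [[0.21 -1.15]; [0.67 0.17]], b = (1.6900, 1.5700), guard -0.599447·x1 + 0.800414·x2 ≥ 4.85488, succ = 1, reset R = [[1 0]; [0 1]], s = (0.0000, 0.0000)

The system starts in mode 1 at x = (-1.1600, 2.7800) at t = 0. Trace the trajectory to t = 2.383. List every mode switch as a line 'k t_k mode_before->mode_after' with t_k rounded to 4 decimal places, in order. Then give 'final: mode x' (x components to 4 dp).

Mode 1: guard c·x = 4.6425 hit at Δt = 1.5108 (t = 1.5108), x⁻ = (5.4506, 1.1554) → reset → x⁺ = (4.0250, 0.9159), jump to mode 2
Mode 2: flow for 0.8722 to horizon, guard not reached → x = (3.2478, 5.0627)

1 1.5108 1->2
final: 2 3.2478 5.0627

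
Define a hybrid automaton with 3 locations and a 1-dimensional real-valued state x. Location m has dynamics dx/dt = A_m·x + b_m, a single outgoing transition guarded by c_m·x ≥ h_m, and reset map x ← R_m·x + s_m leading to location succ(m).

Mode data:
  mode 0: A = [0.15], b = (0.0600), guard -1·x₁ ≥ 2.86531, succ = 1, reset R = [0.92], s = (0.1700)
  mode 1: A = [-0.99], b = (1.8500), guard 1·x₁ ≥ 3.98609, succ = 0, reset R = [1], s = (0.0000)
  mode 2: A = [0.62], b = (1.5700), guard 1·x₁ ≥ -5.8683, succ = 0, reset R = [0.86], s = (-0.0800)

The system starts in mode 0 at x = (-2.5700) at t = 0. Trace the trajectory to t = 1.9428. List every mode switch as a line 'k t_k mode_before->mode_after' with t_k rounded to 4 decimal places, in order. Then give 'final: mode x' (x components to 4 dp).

Mode 0: guard c·x = 2.8653 hit at Δt = 0.8506 (t = 0.8506), x⁻ = (-2.8653) → reset → x⁺ = (-2.4661), jump to mode 1
Mode 1: flow for 1.0922 to horizon, guard not reached → x = (0.3985)

1 0.8506 0->1
final: 1 0.3985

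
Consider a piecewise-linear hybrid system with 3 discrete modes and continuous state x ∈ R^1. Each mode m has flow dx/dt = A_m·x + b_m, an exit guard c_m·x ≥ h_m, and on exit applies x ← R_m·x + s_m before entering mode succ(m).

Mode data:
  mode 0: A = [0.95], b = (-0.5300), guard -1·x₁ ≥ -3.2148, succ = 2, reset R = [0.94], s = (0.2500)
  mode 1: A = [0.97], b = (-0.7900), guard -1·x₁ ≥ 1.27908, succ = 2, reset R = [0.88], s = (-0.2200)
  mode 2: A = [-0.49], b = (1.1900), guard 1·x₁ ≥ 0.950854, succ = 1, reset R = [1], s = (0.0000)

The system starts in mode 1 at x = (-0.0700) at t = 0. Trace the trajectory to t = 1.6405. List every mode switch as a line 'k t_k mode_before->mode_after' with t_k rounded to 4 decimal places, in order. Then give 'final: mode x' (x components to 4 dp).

1 0.8883 1->2
final: 2 -0.1821

Mode 1: guard c·x = 1.2791 hit at Δt = 0.8883 (t = 0.8883), x⁻ = (-1.2791) → reset → x⁺ = (-1.3456), jump to mode 2
Mode 2: flow for 0.7522 to horizon, guard not reached → x = (-0.1821)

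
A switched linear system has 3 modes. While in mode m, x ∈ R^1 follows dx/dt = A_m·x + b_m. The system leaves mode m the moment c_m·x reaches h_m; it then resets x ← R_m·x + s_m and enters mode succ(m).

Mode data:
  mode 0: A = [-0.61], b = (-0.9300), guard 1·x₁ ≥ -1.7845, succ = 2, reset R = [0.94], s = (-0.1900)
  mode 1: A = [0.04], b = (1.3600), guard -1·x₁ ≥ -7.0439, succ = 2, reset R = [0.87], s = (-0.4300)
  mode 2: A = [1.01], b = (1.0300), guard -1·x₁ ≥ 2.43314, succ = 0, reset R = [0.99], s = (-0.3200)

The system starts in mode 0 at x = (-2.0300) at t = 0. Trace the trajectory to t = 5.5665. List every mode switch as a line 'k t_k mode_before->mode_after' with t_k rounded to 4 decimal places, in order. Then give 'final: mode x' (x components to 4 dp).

1 1.0902 0->2
2 1.5964 2->0
3 4.1100 0->2
4 4.6162 2->0
final: 0 -2.1990

Mode 0: guard c·x = -1.7845 hit at Δt = 1.0902 (t = 1.0902), x⁻ = (-1.7845) → reset → x⁺ = (-1.8674), jump to mode 2
Mode 2: guard c·x = 2.4331 hit at Δt = 0.5062 (t = 1.5964), x⁻ = (-2.4331) → reset → x⁺ = (-2.7288), jump to mode 0
Mode 0: guard c·x = -1.7845 hit at Δt = 2.5135 (t = 4.1100), x⁻ = (-1.7845) → reset → x⁺ = (-1.8674), jump to mode 2
Mode 2: guard c·x = 2.4331 hit at Δt = 0.5062 (t = 4.6162), x⁻ = (-2.4331) → reset → x⁺ = (-2.7288), jump to mode 0
Mode 0: flow for 0.9503 to horizon, guard not reached → x = (-2.1990)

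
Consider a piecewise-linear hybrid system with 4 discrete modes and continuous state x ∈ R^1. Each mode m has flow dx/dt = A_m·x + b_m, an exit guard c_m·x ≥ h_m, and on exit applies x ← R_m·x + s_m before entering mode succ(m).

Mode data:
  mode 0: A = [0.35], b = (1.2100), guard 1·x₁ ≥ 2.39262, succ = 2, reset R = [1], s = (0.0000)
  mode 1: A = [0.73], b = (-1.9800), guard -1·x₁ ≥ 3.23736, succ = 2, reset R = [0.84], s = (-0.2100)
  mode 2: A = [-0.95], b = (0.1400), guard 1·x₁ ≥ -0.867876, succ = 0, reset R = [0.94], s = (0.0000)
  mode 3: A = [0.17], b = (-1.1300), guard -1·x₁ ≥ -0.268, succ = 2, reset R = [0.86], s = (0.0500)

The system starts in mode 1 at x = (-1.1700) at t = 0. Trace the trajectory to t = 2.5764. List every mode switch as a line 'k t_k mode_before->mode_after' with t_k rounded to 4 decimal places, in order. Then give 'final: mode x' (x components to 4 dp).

1 0.5848 1->2
2 1.7519 2->0
final: 0 0.0678

Mode 1: guard c·x = 3.2374 hit at Δt = 0.5848 (t = 0.5848), x⁻ = (-3.2374) → reset → x⁺ = (-2.9294), jump to mode 2
Mode 2: guard c·x = -0.8679 hit at Δt = 1.1671 (t = 1.7519), x⁻ = (-0.8679) → reset → x⁺ = (-0.8158), jump to mode 0
Mode 0: flow for 0.8245 to horizon, guard not reached → x = (0.0678)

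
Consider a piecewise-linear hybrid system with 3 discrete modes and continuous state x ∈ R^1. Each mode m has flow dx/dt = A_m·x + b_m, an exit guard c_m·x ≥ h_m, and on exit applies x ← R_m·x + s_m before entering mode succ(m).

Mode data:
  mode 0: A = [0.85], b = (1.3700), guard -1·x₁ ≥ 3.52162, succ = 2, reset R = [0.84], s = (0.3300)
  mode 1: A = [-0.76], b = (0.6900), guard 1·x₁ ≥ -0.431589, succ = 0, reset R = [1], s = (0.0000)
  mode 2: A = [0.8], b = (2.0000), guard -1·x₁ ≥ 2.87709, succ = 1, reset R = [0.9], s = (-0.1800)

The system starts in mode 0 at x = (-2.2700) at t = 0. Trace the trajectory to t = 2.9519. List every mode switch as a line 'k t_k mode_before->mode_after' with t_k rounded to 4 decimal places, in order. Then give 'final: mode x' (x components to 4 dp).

1 1.2532 0->2
2 2.6022 2->1
final: 1 -1.9112

Mode 0: guard c·x = 3.5216 hit at Δt = 1.2532 (t = 1.2532), x⁻ = (-3.5216) → reset → x⁺ = (-2.6282), jump to mode 2
Mode 2: guard c·x = 2.8771 hit at Δt = 1.3490 (t = 2.6022), x⁻ = (-2.8771) → reset → x⁺ = (-2.7694), jump to mode 1
Mode 1: flow for 0.3497 to horizon, guard not reached → x = (-1.9112)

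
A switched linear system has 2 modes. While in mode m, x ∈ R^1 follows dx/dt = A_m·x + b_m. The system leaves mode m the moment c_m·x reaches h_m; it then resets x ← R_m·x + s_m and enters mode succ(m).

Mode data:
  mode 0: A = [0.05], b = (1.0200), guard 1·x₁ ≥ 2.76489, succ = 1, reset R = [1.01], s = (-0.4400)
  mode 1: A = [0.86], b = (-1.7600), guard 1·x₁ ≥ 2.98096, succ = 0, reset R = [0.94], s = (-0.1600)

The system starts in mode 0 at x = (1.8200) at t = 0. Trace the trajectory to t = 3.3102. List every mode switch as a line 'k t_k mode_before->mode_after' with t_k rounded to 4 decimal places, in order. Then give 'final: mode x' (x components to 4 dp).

Mode 0: guard c·x = 2.7649 hit at Δt = 0.8329 (t = 0.8329), x⁻ = (2.7649) → reset → x⁺ = (2.3525), jump to mode 1
Mode 1: guard c·x = 2.9810 hit at Δt = 1.2980 (t = 2.1309), x⁻ = (2.9810) → reset → x⁺ = (2.6421), jump to mode 0
Mode 0: guard c·x = 2.7649 hit at Δt = 0.1063 (t = 2.2372), x⁻ = (2.7649) → reset → x⁺ = (2.3525), jump to mode 1
Mode 1: flow for 1.0730 to horizon, guard not reached → x = (2.8166)

1 0.8329 0->1
2 2.1309 1->0
3 2.2372 0->1
final: 1 2.8166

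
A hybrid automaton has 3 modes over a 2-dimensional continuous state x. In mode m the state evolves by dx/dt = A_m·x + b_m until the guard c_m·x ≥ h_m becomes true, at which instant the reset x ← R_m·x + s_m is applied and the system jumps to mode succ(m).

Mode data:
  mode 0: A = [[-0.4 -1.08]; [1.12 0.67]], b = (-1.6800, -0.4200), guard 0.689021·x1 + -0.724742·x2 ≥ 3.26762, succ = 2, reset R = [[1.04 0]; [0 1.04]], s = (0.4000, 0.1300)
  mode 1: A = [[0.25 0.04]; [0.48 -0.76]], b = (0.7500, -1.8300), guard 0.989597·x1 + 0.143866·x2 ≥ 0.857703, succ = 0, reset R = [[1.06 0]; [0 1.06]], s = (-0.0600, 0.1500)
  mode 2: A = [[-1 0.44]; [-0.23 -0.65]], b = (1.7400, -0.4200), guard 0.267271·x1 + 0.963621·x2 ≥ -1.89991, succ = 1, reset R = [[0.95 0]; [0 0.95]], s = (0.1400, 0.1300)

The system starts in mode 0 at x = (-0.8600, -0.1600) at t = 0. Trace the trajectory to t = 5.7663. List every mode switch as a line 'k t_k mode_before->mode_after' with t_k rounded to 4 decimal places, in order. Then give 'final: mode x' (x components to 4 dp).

Mode 0: guard c·x = 3.2676 hit at Δt = 1.5362 (t = 1.5362), x⁻ = (0.3360, -4.1892) → reset → x⁺ = (0.7494, -4.2268), jump to mode 2
Mode 2: guard c·x = -1.8999 hit at Δt = 1.4790 (t = 3.0152), x⁻ = (0.5716, -2.1302) → reset → x⁺ = (0.6831, -1.8937), jump to mode 1
Mode 1: guard c·x = 0.8577 hit at Δt = 0.5060 (t = 3.5212), x⁻ = (1.1389, -1.8722) → reset → x⁺ = (1.1472, -1.8345), jump to mode 0
Mode 0: guard c·x = 3.2676 hit at Δt = 1.9341 (t = 5.4553), x⁻ = (1.7609, -2.8346) → reset → x⁺ = (2.2313, -2.8179), jump to mode 2
Mode 2: flow for 0.3110 to horizon, guard not reached → x = (1.7855, -2.5491)

1 1.5362 0->2
2 3.0152 2->1
3 3.5212 1->0
4 5.4553 0->2
final: 2 1.7855 -2.5491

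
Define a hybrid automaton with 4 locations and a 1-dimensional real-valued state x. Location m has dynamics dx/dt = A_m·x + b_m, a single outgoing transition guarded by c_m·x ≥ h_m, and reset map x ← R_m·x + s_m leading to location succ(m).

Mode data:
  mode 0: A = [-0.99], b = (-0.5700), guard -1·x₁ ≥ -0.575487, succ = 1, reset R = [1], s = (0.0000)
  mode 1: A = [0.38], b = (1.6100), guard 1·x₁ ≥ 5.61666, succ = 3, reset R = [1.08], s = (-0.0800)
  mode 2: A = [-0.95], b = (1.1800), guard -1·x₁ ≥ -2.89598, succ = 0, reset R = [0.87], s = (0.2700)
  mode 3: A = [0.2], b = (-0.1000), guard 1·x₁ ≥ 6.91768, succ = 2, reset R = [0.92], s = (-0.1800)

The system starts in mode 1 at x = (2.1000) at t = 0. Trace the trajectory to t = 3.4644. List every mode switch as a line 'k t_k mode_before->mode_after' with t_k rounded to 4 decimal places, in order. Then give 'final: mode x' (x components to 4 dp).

1 1.1617 1->3
2 1.9460 3->2
3 3.0983 2->0
final: 0 1.7664

Mode 1: guard c·x = 5.6167 hit at Δt = 1.1617 (t = 1.1617), x⁻ = (5.6167) → reset → x⁺ = (5.9860), jump to mode 3
Mode 3: guard c·x = 6.9177 hit at Δt = 0.7843 (t = 1.9460), x⁻ = (6.9177) → reset → x⁺ = (6.1843), jump to mode 2
Mode 2: guard c·x = -2.8960 hit at Δt = 1.1523 (t = 3.0983), x⁻ = (2.8960) → reset → x⁺ = (2.7895), jump to mode 0
Mode 0: flow for 0.3661 to horizon, guard not reached → x = (1.7664)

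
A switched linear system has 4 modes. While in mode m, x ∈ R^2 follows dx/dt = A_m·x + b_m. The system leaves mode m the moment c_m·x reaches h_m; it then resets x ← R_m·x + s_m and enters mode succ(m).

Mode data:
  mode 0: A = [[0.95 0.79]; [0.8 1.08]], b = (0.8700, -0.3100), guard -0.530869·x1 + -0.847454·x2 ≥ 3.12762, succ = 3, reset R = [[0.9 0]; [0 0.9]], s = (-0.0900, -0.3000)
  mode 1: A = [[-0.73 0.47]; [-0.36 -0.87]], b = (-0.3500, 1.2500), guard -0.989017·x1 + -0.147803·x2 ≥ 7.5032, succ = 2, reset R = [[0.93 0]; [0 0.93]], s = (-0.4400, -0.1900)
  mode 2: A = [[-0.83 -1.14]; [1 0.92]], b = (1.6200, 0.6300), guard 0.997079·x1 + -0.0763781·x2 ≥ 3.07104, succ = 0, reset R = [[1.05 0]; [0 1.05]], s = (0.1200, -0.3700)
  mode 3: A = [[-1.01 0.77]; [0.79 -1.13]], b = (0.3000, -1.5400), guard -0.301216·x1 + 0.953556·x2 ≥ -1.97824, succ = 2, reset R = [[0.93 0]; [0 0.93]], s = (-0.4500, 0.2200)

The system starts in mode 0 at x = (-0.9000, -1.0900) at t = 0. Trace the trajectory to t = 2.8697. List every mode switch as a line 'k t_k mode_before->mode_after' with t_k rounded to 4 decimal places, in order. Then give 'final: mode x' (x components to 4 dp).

Mode 0: guard c·x = 3.1276 hit at Δt = 0.4787 (t = 0.4787), x⁻ = (-1.7086, -2.6203) → reset → x⁺ = (-1.6277, -2.6583), jump to mode 3
Mode 3: guard c·x = -1.9782 hit at Δt = 0.4798 (t = 0.9585), x⁻ = (-1.6562, -2.5978) → reset → x⁺ = (-1.9903, -2.1959), jump to mode 2
Mode 2: guard c·x = 3.0710 hit at Δt = 0.9530 (t = 1.9115), x⁻ = (2.7719, -4.0229) → reset → x⁺ = (3.0305, -4.5940), jump to mode 0
Mode 0: guard c·x = 3.1276 hit at Δt = 0.2840 (t = 2.1956), x⁻ = (2.9592, -5.5443) → reset → x⁺ = (2.5732, -5.2899), jump to mode 3
Mode 3: flow for 0.6741 to horizon, guard not reached → x = (0.0639, -2.8513)

1 0.4787 0->3
2 0.9585 3->2
3 1.9115 2->0
4 2.1956 0->3
final: 3 0.0639 -2.8513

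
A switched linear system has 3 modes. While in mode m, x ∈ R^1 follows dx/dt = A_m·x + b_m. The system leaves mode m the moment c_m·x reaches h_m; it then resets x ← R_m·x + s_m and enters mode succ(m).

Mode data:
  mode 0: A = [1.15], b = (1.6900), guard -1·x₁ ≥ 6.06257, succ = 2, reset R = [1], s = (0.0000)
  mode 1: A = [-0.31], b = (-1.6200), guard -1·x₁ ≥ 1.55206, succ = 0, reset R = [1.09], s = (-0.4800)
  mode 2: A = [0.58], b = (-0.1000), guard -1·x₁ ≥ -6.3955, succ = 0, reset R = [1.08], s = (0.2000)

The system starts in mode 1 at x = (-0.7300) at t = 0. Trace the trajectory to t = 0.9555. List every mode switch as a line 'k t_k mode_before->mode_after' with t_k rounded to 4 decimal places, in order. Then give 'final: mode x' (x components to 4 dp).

1 0.6514 1->0
final: 0 -2.4657

Mode 1: guard c·x = 1.5521 hit at Δt = 0.6514 (t = 0.6514), x⁻ = (-1.5521) → reset → x⁺ = (-2.1717), jump to mode 0
Mode 0: flow for 0.3041 to horizon, guard not reached → x = (-2.4657)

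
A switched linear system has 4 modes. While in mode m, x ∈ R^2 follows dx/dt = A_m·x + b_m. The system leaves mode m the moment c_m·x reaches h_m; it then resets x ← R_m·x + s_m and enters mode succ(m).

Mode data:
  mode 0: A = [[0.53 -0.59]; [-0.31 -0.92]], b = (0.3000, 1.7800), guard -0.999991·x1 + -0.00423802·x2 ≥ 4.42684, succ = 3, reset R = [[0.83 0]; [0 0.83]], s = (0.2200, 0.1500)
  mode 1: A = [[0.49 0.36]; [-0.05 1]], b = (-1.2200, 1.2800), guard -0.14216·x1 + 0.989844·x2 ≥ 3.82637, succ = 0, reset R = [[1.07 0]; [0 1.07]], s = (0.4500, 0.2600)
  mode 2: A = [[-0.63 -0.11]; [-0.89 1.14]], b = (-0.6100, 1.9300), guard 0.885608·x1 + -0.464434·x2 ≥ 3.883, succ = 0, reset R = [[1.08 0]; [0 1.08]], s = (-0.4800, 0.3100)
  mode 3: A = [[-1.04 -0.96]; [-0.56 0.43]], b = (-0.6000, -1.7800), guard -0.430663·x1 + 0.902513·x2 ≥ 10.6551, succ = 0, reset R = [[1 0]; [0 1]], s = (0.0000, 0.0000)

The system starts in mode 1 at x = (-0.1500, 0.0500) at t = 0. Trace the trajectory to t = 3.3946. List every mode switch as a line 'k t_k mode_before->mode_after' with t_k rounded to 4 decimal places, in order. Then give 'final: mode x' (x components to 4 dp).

Mode 1: guard c·x = 3.8264 hit at Δt = 1.2849 (t = 1.2849), x⁻ = (-1.6403, 3.6300) → reset → x⁺ = (-1.3052, 4.1441), jump to mode 0
Mode 0: guard c·x = 4.4268 hit at Δt = 0.9396 (t = 2.2245), x⁻ = (-4.4415, 3.4502) → reset → x⁺ = (-3.4664, 3.0137), jump to mode 3
Mode 3: flow for 1.1701 to horizon, guard not reached → x = (-4.2303, 5.4061)

1 1.2849 1->0
2 2.2245 0->3
final: 3 -4.2303 5.4061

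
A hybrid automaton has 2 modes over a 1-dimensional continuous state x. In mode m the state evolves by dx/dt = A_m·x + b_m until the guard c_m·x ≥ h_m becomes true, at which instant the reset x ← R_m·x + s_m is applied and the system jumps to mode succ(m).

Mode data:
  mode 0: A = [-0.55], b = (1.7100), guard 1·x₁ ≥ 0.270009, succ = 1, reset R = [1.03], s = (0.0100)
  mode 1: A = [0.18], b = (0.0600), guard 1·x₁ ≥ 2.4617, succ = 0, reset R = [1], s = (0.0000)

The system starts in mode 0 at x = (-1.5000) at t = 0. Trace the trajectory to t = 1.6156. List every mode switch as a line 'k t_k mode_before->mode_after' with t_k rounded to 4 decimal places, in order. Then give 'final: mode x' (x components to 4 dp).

Mode 0: guard c·x = 0.2700 hit at Δt = 0.8810 (t = 0.8810), x⁻ = (0.2700) → reset → x⁺ = (0.2881), jump to mode 1
Mode 1: flow for 0.7346 to horizon, guard not reached → x = (0.3760)

1 0.8810 0->1
final: 1 0.3760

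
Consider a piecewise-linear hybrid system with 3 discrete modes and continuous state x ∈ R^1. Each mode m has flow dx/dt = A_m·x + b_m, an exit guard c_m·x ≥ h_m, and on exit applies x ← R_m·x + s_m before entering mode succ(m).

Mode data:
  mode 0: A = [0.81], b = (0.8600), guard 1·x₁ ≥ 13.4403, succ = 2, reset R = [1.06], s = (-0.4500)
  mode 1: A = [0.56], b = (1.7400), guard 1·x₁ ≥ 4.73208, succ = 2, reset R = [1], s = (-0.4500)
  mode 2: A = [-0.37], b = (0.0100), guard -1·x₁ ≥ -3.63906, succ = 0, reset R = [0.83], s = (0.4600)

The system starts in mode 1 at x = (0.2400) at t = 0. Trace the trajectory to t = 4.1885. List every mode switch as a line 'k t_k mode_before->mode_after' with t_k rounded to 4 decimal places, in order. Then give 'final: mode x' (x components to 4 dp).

1 1.5197 1->2
2 1.9625 2->0
3 3.3957 0->2
final: 2 10.2961

Mode 1: guard c·x = 4.7321 hit at Δt = 1.5197 (t = 1.5197), x⁻ = (4.7321) → reset → x⁺ = (4.2821), jump to mode 2
Mode 2: guard c·x = -3.6391 hit at Δt = 0.4428 (t = 1.9625), x⁻ = (3.6391) → reset → x⁺ = (3.4804), jump to mode 0
Mode 0: guard c·x = 13.4403 hit at Δt = 1.4332 (t = 3.3957), x⁻ = (13.4403) → reset → x⁺ = (13.7967), jump to mode 2
Mode 2: flow for 0.7928 to horizon, guard not reached → x = (10.2961)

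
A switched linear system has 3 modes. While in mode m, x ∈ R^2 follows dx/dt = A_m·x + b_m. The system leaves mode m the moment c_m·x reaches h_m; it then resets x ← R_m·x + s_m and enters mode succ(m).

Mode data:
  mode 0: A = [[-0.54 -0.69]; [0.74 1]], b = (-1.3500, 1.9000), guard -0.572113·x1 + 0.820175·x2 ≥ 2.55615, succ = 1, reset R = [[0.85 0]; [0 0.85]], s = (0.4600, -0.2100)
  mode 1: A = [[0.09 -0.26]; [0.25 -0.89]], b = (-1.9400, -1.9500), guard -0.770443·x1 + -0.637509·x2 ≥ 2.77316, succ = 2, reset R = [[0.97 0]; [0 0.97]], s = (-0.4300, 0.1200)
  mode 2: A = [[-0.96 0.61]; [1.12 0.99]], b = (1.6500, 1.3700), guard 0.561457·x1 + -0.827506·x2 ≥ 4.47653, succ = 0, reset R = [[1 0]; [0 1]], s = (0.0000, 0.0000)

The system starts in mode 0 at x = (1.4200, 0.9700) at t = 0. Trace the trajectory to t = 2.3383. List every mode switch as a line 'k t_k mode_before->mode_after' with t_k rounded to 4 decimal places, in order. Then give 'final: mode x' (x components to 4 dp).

1 0.4778 0->1
2 1.8967 1->2
final: 2 -1.7220 -2.2814

Mode 0: guard c·x = 2.5562 hit at Δt = 0.4778 (t = 0.4778), x⁻ = (-0.0606, 3.0744) → reset → x⁺ = (0.4085, 2.4032), jump to mode 1
Mode 1: guard c·x = 2.7732 hit at Δt = 1.4189 (t = 1.8967), x⁻ = (-2.6141, -1.1907) → reset → x⁺ = (-2.9657, -1.0350), jump to mode 2
Mode 2: flow for 0.4416 to horizon, guard not reached → x = (-1.7220, -2.2814)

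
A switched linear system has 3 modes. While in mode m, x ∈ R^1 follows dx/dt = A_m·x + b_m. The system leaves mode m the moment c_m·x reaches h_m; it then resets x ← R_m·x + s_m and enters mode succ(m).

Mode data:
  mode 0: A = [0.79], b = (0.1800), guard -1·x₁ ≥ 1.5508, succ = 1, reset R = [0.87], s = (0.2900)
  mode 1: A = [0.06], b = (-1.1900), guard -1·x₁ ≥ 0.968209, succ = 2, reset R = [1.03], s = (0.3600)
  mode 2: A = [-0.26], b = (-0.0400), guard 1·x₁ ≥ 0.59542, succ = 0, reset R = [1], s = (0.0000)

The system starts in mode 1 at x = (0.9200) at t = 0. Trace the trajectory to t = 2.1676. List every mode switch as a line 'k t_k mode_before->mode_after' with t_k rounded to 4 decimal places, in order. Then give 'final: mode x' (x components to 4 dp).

Mode 1: guard c·x = 0.9682 hit at Δt = 1.5860 (t = 1.5860), x⁻ = (-0.9682) → reset → x⁺ = (-0.6373), jump to mode 2
Mode 2: flow for 0.5816 to horizon, guard not reached → x = (-0.5694)

1 1.5860 1->2
final: 2 -0.5694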